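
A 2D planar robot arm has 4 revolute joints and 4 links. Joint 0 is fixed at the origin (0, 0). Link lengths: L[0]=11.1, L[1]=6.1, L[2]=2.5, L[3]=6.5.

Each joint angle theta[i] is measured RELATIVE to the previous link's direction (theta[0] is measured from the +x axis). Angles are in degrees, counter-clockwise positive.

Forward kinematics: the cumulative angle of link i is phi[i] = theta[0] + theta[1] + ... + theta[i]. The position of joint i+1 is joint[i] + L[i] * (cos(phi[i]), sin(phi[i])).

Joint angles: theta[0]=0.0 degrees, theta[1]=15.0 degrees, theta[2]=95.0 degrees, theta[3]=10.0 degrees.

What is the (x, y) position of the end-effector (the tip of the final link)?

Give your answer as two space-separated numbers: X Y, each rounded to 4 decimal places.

Answer: 12.8871 9.5572

Derivation:
joint[0] = (0.0000, 0.0000)  (base)
link 0: phi[0] = 0 = 0 deg
  cos(0 deg) = 1.0000, sin(0 deg) = 0.0000
  joint[1] = (0.0000, 0.0000) + 11.1 * (1.0000, 0.0000) = (0.0000 + 11.1000, 0.0000 + 0.0000) = (11.1000, 0.0000)
link 1: phi[1] = 0 + 15 = 15 deg
  cos(15 deg) = 0.9659, sin(15 deg) = 0.2588
  joint[2] = (11.1000, 0.0000) + 6.1 * (0.9659, 0.2588) = (11.1000 + 5.8921, 0.0000 + 1.5788) = (16.9921, 1.5788)
link 2: phi[2] = 0 + 15 + 95 = 110 deg
  cos(110 deg) = -0.3420, sin(110 deg) = 0.9397
  joint[3] = (16.9921, 1.5788) + 2.5 * (-0.3420, 0.9397) = (16.9921 + -0.8551, 1.5788 + 2.3492) = (16.1371, 3.9280)
link 3: phi[3] = 0 + 15 + 95 + 10 = 120 deg
  cos(120 deg) = -0.5000, sin(120 deg) = 0.8660
  joint[4] = (16.1371, 3.9280) + 6.5 * (-0.5000, 0.8660) = (16.1371 + -3.2500, 3.9280 + 5.6292) = (12.8871, 9.5572)
End effector: (12.8871, 9.5572)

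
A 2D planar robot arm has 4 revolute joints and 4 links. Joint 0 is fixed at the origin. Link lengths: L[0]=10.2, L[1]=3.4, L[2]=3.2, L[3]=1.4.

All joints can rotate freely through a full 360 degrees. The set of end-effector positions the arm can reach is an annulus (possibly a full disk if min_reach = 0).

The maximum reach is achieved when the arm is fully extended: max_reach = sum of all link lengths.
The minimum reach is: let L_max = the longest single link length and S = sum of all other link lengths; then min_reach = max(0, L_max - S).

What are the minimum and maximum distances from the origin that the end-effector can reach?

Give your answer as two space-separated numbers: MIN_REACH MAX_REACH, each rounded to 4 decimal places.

Link lengths: [10.2, 3.4, 3.2, 1.4]
max_reach = 10.2 + 3.4 + 3.2 + 1.4 = 18.2
L_max = max([10.2, 3.4, 3.2, 1.4]) = 10.2
S (sum of others) = 18.2 - 10.2 = 8
min_reach = max(0, 10.2 - 8) = max(0, 2.2) = 2.2

Answer: 2.2000 18.2000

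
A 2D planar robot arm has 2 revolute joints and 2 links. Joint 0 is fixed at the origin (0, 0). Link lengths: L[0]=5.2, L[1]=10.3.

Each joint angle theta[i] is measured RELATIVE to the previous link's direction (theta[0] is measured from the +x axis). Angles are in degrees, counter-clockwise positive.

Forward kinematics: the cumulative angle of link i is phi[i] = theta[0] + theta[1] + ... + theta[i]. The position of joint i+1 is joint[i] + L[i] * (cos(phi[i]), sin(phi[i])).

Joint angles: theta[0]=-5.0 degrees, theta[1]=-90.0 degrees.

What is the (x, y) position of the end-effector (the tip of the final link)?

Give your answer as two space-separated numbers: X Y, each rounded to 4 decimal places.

Answer: 4.2825 -10.7140

Derivation:
joint[0] = (0.0000, 0.0000)  (base)
link 0: phi[0] = -5 = -5 deg
  cos(-5 deg) = 0.9962, sin(-5 deg) = -0.0872
  joint[1] = (0.0000, 0.0000) + 5.2 * (0.9962, -0.0872) = (0.0000 + 5.1802, 0.0000 + -0.4532) = (5.1802, -0.4532)
link 1: phi[1] = -5 + -90 = -95 deg
  cos(-95 deg) = -0.0872, sin(-95 deg) = -0.9962
  joint[2] = (5.1802, -0.4532) + 10.3 * (-0.0872, -0.9962) = (5.1802 + -0.8977, -0.4532 + -10.2608) = (4.2825, -10.7140)
End effector: (4.2825, -10.7140)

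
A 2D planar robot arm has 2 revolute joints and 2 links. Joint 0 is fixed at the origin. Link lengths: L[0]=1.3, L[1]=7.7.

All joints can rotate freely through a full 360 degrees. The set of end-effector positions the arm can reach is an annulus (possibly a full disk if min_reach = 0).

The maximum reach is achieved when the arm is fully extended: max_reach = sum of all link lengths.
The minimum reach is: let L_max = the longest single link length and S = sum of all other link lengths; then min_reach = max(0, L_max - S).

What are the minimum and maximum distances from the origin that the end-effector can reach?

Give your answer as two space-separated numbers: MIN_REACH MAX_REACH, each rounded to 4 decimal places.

Link lengths: [1.3, 7.7]
max_reach = 1.3 + 7.7 = 9
L_max = max([1.3, 7.7]) = 7.7
S (sum of others) = 9 - 7.7 = 1.3
min_reach = max(0, 7.7 - 1.3) = max(0, 6.4) = 6.4

Answer: 6.4000 9.0000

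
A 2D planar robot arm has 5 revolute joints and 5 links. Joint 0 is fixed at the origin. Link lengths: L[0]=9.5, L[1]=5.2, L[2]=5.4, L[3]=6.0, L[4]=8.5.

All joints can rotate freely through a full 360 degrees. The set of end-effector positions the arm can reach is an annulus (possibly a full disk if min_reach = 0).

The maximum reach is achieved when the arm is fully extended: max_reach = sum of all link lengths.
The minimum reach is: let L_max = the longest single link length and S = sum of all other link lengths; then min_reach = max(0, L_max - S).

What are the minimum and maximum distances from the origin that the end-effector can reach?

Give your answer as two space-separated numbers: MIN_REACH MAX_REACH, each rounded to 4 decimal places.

Answer: 0.0000 34.6000

Derivation:
Link lengths: [9.5, 5.2, 5.4, 6.0, 8.5]
max_reach = 9.5 + 5.2 + 5.4 + 6 + 8.5 = 34.6
L_max = max([9.5, 5.2, 5.4, 6.0, 8.5]) = 9.5
S (sum of others) = 34.6 - 9.5 = 25.1
min_reach = max(0, 9.5 - 25.1) = max(0, -15.6) = 0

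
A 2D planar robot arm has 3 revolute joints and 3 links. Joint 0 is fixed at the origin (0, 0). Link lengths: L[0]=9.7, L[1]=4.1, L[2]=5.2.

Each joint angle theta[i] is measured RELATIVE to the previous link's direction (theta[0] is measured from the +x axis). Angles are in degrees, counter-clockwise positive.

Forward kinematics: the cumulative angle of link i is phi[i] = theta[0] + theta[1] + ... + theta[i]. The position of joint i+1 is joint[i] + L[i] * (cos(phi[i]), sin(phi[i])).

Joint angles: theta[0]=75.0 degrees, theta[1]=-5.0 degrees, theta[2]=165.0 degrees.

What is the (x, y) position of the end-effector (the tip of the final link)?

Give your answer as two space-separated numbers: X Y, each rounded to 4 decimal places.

Answer: 0.9302 8.9626

Derivation:
joint[0] = (0.0000, 0.0000)  (base)
link 0: phi[0] = 75 = 75 deg
  cos(75 deg) = 0.2588, sin(75 deg) = 0.9659
  joint[1] = (0.0000, 0.0000) + 9.7 * (0.2588, 0.9659) = (0.0000 + 2.5105, 0.0000 + 9.3695) = (2.5105, 9.3695)
link 1: phi[1] = 75 + -5 = 70 deg
  cos(70 deg) = 0.3420, sin(70 deg) = 0.9397
  joint[2] = (2.5105, 9.3695) + 4.1 * (0.3420, 0.9397) = (2.5105 + 1.4023, 9.3695 + 3.8527) = (3.9128, 13.2222)
link 2: phi[2] = 75 + -5 + 165 = 235 deg
  cos(235 deg) = -0.5736, sin(235 deg) = -0.8192
  joint[3] = (3.9128, 13.2222) + 5.2 * (-0.5736, -0.8192) = (3.9128 + -2.9826, 13.2222 + -4.2596) = (0.9302, 8.9626)
End effector: (0.9302, 8.9626)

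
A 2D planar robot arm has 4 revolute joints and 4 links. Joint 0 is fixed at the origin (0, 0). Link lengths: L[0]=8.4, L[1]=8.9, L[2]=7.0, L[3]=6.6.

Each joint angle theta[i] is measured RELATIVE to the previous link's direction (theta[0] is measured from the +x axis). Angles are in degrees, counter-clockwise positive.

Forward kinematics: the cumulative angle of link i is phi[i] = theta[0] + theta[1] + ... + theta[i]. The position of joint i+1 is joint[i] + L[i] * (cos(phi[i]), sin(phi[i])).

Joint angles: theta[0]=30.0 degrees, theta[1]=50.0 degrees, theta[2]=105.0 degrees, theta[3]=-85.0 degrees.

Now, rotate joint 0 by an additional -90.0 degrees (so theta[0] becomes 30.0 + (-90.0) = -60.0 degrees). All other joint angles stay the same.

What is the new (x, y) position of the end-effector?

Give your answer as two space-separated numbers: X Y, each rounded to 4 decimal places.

joint[0] = (0.0000, 0.0000)  (base)
link 0: phi[0] = -60 = -60 deg
  cos(-60 deg) = 0.5000, sin(-60 deg) = -0.8660
  joint[1] = (0.0000, 0.0000) + 8.4 * (0.5000, -0.8660) = (0.0000 + 4.2000, 0.0000 + -7.2746) = (4.2000, -7.2746)
link 1: phi[1] = -60 + 50 = -10 deg
  cos(-10 deg) = 0.9848, sin(-10 deg) = -0.1736
  joint[2] = (4.2000, -7.2746) + 8.9 * (0.9848, -0.1736) = (4.2000 + 8.7648, -7.2746 + -1.5455) = (12.9648, -8.8201)
link 2: phi[2] = -60 + 50 + 105 = 95 deg
  cos(95 deg) = -0.0872, sin(95 deg) = 0.9962
  joint[3] = (12.9648, -8.8201) + 7 * (-0.0872, 0.9962) = (12.9648 + -0.6101, -8.8201 + 6.9734) = (12.3547, -1.8467)
link 3: phi[3] = -60 + 50 + 105 + -85 = 10 deg
  cos(10 deg) = 0.9848, sin(10 deg) = 0.1736
  joint[4] = (12.3547, -1.8467) + 6.6 * (0.9848, 0.1736) = (12.3547 + 6.4997, -1.8467 + 1.1461) = (18.8544, -0.7006)
End effector: (18.8544, -0.7006)

Answer: 18.8544 -0.7006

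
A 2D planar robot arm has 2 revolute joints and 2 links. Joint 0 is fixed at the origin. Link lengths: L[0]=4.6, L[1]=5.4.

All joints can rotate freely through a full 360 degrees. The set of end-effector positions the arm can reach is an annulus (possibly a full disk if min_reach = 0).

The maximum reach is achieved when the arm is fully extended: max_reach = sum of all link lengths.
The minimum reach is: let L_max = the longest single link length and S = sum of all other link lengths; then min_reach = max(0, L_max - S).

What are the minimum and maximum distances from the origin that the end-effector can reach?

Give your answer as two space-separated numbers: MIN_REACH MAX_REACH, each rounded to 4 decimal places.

Link lengths: [4.6, 5.4]
max_reach = 4.6 + 5.4 = 10
L_max = max([4.6, 5.4]) = 5.4
S (sum of others) = 10 - 5.4 = 4.6
min_reach = max(0, 5.4 - 4.6) = max(0, 0.8) = 0.8

Answer: 0.8000 10.0000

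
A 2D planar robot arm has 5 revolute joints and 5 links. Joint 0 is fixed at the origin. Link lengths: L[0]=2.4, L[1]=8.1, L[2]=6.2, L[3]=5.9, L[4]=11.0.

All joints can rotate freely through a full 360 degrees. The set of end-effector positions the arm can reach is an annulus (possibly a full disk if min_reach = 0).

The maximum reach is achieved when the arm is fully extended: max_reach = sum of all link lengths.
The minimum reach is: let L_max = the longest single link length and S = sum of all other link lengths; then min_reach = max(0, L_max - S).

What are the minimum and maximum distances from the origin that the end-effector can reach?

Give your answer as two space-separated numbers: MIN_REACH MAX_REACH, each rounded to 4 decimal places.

Answer: 0.0000 33.6000

Derivation:
Link lengths: [2.4, 8.1, 6.2, 5.9, 11.0]
max_reach = 2.4 + 8.1 + 6.2 + 5.9 + 11 = 33.6
L_max = max([2.4, 8.1, 6.2, 5.9, 11.0]) = 11
S (sum of others) = 33.6 - 11 = 22.6
min_reach = max(0, 11 - 22.6) = max(0, -11.6) = 0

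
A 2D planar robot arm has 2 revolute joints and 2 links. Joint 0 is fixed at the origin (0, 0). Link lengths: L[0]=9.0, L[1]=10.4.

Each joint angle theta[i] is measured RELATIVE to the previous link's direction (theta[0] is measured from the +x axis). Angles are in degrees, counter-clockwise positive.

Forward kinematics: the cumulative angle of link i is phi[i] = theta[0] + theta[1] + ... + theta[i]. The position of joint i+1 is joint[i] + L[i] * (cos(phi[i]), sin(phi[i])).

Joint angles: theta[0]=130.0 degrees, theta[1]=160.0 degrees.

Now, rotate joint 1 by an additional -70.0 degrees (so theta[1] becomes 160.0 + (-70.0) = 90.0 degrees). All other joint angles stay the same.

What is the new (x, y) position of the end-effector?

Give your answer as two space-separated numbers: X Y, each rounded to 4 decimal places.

Answer: -13.7520 0.2094

Derivation:
joint[0] = (0.0000, 0.0000)  (base)
link 0: phi[0] = 130 = 130 deg
  cos(130 deg) = -0.6428, sin(130 deg) = 0.7660
  joint[1] = (0.0000, 0.0000) + 9 * (-0.6428, 0.7660) = (0.0000 + -5.7851, 0.0000 + 6.8944) = (-5.7851, 6.8944)
link 1: phi[1] = 130 + 90 = 220 deg
  cos(220 deg) = -0.7660, sin(220 deg) = -0.6428
  joint[2] = (-5.7851, 6.8944) + 10.4 * (-0.7660, -0.6428) = (-5.7851 + -7.9669, 6.8944 + -6.6850) = (-13.7520, 0.2094)
End effector: (-13.7520, 0.2094)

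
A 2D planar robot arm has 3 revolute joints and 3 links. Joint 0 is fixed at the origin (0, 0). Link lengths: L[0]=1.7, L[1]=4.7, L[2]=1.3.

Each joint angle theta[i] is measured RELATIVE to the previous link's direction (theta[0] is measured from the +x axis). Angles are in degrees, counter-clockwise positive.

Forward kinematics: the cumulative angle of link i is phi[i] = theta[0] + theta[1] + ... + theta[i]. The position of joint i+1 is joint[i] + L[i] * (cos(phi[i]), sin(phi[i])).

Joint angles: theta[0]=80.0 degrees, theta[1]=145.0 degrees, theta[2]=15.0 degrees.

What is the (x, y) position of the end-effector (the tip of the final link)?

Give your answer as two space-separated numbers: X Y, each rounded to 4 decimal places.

joint[0] = (0.0000, 0.0000)  (base)
link 0: phi[0] = 80 = 80 deg
  cos(80 deg) = 0.1736, sin(80 deg) = 0.9848
  joint[1] = (0.0000, 0.0000) + 1.7 * (0.1736, 0.9848) = (0.0000 + 0.2952, 0.0000 + 1.6742) = (0.2952, 1.6742)
link 1: phi[1] = 80 + 145 = 225 deg
  cos(225 deg) = -0.7071, sin(225 deg) = -0.7071
  joint[2] = (0.2952, 1.6742) + 4.7 * (-0.7071, -0.7071) = (0.2952 + -3.3234, 1.6742 + -3.3234) = (-3.0282, -1.6492)
link 2: phi[2] = 80 + 145 + 15 = 240 deg
  cos(240 deg) = -0.5000, sin(240 deg) = -0.8660
  joint[3] = (-3.0282, -1.6492) + 1.3 * (-0.5000, -0.8660) = (-3.0282 + -0.6500, -1.6492 + -1.1258) = (-3.6782, -2.7751)
End effector: (-3.6782, -2.7751)

Answer: -3.6782 -2.7751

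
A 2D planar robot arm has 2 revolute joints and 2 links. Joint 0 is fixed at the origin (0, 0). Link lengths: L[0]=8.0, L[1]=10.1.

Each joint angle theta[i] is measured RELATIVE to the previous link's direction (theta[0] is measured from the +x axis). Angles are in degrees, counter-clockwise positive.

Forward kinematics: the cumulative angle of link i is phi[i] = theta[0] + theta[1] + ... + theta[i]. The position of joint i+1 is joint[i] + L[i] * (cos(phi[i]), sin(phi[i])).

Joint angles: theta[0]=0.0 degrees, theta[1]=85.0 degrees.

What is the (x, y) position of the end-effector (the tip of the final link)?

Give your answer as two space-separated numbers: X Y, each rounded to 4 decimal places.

joint[0] = (0.0000, 0.0000)  (base)
link 0: phi[0] = 0 = 0 deg
  cos(0 deg) = 1.0000, sin(0 deg) = 0.0000
  joint[1] = (0.0000, 0.0000) + 8 * (1.0000, 0.0000) = (0.0000 + 8.0000, 0.0000 + 0.0000) = (8.0000, 0.0000)
link 1: phi[1] = 0 + 85 = 85 deg
  cos(85 deg) = 0.0872, sin(85 deg) = 0.9962
  joint[2] = (8.0000, 0.0000) + 10.1 * (0.0872, 0.9962) = (8.0000 + 0.8803, 0.0000 + 10.0616) = (8.8803, 10.0616)
End effector: (8.8803, 10.0616)

Answer: 8.8803 10.0616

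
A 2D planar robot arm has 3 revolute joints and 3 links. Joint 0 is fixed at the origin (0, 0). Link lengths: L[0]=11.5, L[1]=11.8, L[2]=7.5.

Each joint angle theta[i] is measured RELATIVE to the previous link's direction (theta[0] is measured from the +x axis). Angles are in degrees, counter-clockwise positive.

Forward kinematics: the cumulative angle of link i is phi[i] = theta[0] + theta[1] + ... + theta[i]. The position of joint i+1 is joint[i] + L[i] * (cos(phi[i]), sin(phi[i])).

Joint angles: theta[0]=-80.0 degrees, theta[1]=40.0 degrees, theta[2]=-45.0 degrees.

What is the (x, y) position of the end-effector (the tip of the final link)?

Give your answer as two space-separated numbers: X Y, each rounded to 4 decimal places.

Answer: 11.6899 -26.3816

Derivation:
joint[0] = (0.0000, 0.0000)  (base)
link 0: phi[0] = -80 = -80 deg
  cos(-80 deg) = 0.1736, sin(-80 deg) = -0.9848
  joint[1] = (0.0000, 0.0000) + 11.5 * (0.1736, -0.9848) = (0.0000 + 1.9970, 0.0000 + -11.3253) = (1.9970, -11.3253)
link 1: phi[1] = -80 + 40 = -40 deg
  cos(-40 deg) = 0.7660, sin(-40 deg) = -0.6428
  joint[2] = (1.9970, -11.3253) + 11.8 * (0.7660, -0.6428) = (1.9970 + 9.0393, -11.3253 + -7.5849) = (11.0363, -18.9102)
link 2: phi[2] = -80 + 40 + -45 = -85 deg
  cos(-85 deg) = 0.0872, sin(-85 deg) = -0.9962
  joint[3] = (11.0363, -18.9102) + 7.5 * (0.0872, -0.9962) = (11.0363 + 0.6537, -18.9102 + -7.4715) = (11.6899, -26.3816)
End effector: (11.6899, -26.3816)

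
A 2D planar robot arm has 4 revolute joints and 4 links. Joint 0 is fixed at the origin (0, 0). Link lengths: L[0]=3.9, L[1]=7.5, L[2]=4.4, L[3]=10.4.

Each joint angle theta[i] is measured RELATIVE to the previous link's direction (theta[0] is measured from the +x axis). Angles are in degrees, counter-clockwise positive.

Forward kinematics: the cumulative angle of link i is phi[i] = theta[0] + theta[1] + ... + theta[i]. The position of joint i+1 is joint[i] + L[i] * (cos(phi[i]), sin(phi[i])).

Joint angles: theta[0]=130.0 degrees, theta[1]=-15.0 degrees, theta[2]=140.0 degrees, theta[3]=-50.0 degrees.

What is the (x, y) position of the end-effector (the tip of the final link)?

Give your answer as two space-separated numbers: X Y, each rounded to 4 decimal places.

Answer: -16.2409 1.1396

Derivation:
joint[0] = (0.0000, 0.0000)  (base)
link 0: phi[0] = 130 = 130 deg
  cos(130 deg) = -0.6428, sin(130 deg) = 0.7660
  joint[1] = (0.0000, 0.0000) + 3.9 * (-0.6428, 0.7660) = (0.0000 + -2.5069, 0.0000 + 2.9876) = (-2.5069, 2.9876)
link 1: phi[1] = 130 + -15 = 115 deg
  cos(115 deg) = -0.4226, sin(115 deg) = 0.9063
  joint[2] = (-2.5069, 2.9876) + 7.5 * (-0.4226, 0.9063) = (-2.5069 + -3.1696, 2.9876 + 6.7973) = (-5.6765, 9.7849)
link 2: phi[2] = 130 + -15 + 140 = 255 deg
  cos(255 deg) = -0.2588, sin(255 deg) = -0.9659
  joint[3] = (-5.6765, 9.7849) + 4.4 * (-0.2588, -0.9659) = (-5.6765 + -1.1388, 9.7849 + -4.2501) = (-6.8153, 5.5348)
link 3: phi[3] = 130 + -15 + 140 + -50 = 205 deg
  cos(205 deg) = -0.9063, sin(205 deg) = -0.4226
  joint[4] = (-6.8153, 5.5348) + 10.4 * (-0.9063, -0.4226) = (-6.8153 + -9.4256, 5.5348 + -4.3952) = (-16.2409, 1.1396)
End effector: (-16.2409, 1.1396)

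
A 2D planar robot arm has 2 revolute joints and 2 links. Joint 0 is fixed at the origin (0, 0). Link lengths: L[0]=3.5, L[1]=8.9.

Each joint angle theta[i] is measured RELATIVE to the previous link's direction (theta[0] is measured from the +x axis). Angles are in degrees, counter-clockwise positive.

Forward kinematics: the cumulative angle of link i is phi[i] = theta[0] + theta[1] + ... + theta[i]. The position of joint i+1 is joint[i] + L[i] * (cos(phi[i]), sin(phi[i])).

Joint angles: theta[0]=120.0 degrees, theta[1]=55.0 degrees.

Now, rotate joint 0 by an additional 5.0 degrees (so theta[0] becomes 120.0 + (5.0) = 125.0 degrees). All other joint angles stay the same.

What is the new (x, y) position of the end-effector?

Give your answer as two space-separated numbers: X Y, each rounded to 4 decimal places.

joint[0] = (0.0000, 0.0000)  (base)
link 0: phi[0] = 125 = 125 deg
  cos(125 deg) = -0.5736, sin(125 deg) = 0.8192
  joint[1] = (0.0000, 0.0000) + 3.5 * (-0.5736, 0.8192) = (0.0000 + -2.0075, 0.0000 + 2.8670) = (-2.0075, 2.8670)
link 1: phi[1] = 125 + 55 = 180 deg
  cos(180 deg) = -1.0000, sin(180 deg) = 0.0000
  joint[2] = (-2.0075, 2.8670) + 8.9 * (-1.0000, 0.0000) = (-2.0075 + -8.9000, 2.8670 + 0.0000) = (-10.9075, 2.8670)
End effector: (-10.9075, 2.8670)

Answer: -10.9075 2.8670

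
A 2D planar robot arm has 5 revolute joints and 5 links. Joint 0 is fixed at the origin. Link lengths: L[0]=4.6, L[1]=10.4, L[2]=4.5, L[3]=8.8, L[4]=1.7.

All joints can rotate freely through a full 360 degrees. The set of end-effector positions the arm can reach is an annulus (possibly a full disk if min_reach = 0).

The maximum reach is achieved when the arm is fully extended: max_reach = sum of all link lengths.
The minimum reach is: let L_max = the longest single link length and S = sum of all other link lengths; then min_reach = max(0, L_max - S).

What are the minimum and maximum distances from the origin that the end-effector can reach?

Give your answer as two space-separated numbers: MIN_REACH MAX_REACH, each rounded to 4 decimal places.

Answer: 0.0000 30.0000

Derivation:
Link lengths: [4.6, 10.4, 4.5, 8.8, 1.7]
max_reach = 4.6 + 10.4 + 4.5 + 8.8 + 1.7 = 30
L_max = max([4.6, 10.4, 4.5, 8.8, 1.7]) = 10.4
S (sum of others) = 30 - 10.4 = 19.6
min_reach = max(0, 10.4 - 19.6) = max(0, -9.2) = 0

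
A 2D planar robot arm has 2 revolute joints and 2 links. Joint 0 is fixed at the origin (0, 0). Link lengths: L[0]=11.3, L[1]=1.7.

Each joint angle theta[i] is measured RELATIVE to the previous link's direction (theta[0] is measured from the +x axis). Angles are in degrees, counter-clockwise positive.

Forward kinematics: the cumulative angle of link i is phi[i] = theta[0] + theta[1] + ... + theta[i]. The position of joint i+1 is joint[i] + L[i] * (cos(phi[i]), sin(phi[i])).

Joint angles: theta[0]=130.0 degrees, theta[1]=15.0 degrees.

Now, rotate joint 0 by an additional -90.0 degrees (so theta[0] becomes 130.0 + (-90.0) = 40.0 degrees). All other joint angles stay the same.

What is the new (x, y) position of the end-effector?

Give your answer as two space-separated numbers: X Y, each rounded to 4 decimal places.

joint[0] = (0.0000, 0.0000)  (base)
link 0: phi[0] = 40 = 40 deg
  cos(40 deg) = 0.7660, sin(40 deg) = 0.6428
  joint[1] = (0.0000, 0.0000) + 11.3 * (0.7660, 0.6428) = (0.0000 + 8.6563, 0.0000 + 7.2635) = (8.6563, 7.2635)
link 1: phi[1] = 40 + 15 = 55 deg
  cos(55 deg) = 0.5736, sin(55 deg) = 0.8192
  joint[2] = (8.6563, 7.2635) + 1.7 * (0.5736, 0.8192) = (8.6563 + 0.9751, 7.2635 + 1.3926) = (9.6314, 8.6561)
End effector: (9.6314, 8.6561)

Answer: 9.6314 8.6561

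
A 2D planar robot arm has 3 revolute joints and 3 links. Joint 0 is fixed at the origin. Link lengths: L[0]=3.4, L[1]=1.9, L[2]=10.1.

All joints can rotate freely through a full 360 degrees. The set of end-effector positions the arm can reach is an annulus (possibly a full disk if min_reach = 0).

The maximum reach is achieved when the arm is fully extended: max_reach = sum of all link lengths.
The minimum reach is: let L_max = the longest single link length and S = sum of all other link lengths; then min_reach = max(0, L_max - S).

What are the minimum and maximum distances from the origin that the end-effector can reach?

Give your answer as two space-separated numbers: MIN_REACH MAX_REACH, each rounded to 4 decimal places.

Answer: 4.8000 15.4000

Derivation:
Link lengths: [3.4, 1.9, 10.1]
max_reach = 3.4 + 1.9 + 10.1 = 15.4
L_max = max([3.4, 1.9, 10.1]) = 10.1
S (sum of others) = 15.4 - 10.1 = 5.3
min_reach = max(0, 10.1 - 5.3) = max(0, 4.8) = 4.8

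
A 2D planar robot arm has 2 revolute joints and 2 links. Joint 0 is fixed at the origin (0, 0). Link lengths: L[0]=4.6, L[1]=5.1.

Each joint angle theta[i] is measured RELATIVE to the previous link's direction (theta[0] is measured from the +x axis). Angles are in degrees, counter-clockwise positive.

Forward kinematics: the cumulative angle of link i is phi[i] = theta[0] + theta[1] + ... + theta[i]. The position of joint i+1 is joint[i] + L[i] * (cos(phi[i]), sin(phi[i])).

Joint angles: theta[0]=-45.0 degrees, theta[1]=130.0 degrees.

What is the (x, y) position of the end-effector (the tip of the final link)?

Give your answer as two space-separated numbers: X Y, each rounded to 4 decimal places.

joint[0] = (0.0000, 0.0000)  (base)
link 0: phi[0] = -45 = -45 deg
  cos(-45 deg) = 0.7071, sin(-45 deg) = -0.7071
  joint[1] = (0.0000, 0.0000) + 4.6 * (0.7071, -0.7071) = (0.0000 + 3.2527, 0.0000 + -3.2527) = (3.2527, -3.2527)
link 1: phi[1] = -45 + 130 = 85 deg
  cos(85 deg) = 0.0872, sin(85 deg) = 0.9962
  joint[2] = (3.2527, -3.2527) + 5.1 * (0.0872, 0.9962) = (3.2527 + 0.4445, -3.2527 + 5.0806) = (3.6972, 1.8279)
End effector: (3.6972, 1.8279)

Answer: 3.6972 1.8279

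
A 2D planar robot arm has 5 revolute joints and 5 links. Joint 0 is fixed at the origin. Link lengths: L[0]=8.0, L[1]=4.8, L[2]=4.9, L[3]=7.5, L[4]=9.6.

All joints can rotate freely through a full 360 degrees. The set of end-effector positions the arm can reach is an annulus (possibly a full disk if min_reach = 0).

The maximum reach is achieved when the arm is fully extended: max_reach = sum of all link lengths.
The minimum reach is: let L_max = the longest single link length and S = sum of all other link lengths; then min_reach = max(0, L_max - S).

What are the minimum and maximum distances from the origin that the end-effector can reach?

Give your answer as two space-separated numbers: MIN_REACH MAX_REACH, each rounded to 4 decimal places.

Answer: 0.0000 34.8000

Derivation:
Link lengths: [8.0, 4.8, 4.9, 7.5, 9.6]
max_reach = 8 + 4.8 + 4.9 + 7.5 + 9.6 = 34.8
L_max = max([8.0, 4.8, 4.9, 7.5, 9.6]) = 9.6
S (sum of others) = 34.8 - 9.6 = 25.2
min_reach = max(0, 9.6 - 25.2) = max(0, -15.6) = 0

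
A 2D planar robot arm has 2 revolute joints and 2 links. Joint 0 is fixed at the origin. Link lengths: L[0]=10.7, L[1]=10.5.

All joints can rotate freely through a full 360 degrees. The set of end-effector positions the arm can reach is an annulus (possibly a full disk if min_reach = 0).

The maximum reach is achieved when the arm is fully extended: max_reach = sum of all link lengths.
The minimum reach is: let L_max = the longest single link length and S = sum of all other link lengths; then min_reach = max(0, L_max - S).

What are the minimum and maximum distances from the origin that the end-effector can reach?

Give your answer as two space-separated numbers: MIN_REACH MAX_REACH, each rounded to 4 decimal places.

Answer: 0.2000 21.2000

Derivation:
Link lengths: [10.7, 10.5]
max_reach = 10.7 + 10.5 = 21.2
L_max = max([10.7, 10.5]) = 10.7
S (sum of others) = 21.2 - 10.7 = 10.5
min_reach = max(0, 10.7 - 10.5) = max(0, 0.2) = 0.2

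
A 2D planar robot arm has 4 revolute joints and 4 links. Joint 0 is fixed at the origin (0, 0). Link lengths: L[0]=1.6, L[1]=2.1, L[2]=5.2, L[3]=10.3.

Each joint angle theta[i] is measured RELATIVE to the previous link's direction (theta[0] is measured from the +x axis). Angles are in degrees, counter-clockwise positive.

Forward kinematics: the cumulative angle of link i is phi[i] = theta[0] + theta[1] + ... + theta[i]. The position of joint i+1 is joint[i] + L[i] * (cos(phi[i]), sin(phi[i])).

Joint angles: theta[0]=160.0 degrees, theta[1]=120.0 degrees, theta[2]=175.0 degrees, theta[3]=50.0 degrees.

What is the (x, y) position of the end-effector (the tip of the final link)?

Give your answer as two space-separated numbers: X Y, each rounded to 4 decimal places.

Answer: -10.0293 9.5672

Derivation:
joint[0] = (0.0000, 0.0000)  (base)
link 0: phi[0] = 160 = 160 deg
  cos(160 deg) = -0.9397, sin(160 deg) = 0.3420
  joint[1] = (0.0000, 0.0000) + 1.6 * (-0.9397, 0.3420) = (0.0000 + -1.5035, 0.0000 + 0.5472) = (-1.5035, 0.5472)
link 1: phi[1] = 160 + 120 = 280 deg
  cos(280 deg) = 0.1736, sin(280 deg) = -0.9848
  joint[2] = (-1.5035, 0.5472) + 2.1 * (0.1736, -0.9848) = (-1.5035 + 0.3647, 0.5472 + -2.0681) = (-1.1388, -1.5209)
link 2: phi[2] = 160 + 120 + 175 = 455 deg
  cos(455 deg) = -0.0872, sin(455 deg) = 0.9962
  joint[3] = (-1.1388, -1.5209) + 5.2 * (-0.0872, 0.9962) = (-1.1388 + -0.4532, -1.5209 + 5.1802) = (-1.5921, 3.6593)
link 3: phi[3] = 160 + 120 + 175 + 50 = 505 deg
  cos(505 deg) = -0.8192, sin(505 deg) = 0.5736
  joint[4] = (-1.5921, 3.6593) + 10.3 * (-0.8192, 0.5736) = (-1.5921 + -8.4373, 3.6593 + 5.9078) = (-10.0293, 9.5672)
End effector: (-10.0293, 9.5672)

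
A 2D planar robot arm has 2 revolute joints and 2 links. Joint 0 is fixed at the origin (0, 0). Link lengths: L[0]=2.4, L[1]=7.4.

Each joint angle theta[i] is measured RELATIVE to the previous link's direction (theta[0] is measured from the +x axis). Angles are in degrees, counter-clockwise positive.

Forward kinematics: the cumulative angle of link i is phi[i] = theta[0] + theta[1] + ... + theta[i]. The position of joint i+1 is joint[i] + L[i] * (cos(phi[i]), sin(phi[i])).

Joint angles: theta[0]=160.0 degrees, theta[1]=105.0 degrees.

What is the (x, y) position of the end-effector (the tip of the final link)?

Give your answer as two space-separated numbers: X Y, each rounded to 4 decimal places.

Answer: -2.9002 -6.5510

Derivation:
joint[0] = (0.0000, 0.0000)  (base)
link 0: phi[0] = 160 = 160 deg
  cos(160 deg) = -0.9397, sin(160 deg) = 0.3420
  joint[1] = (0.0000, 0.0000) + 2.4 * (-0.9397, 0.3420) = (0.0000 + -2.2553, 0.0000 + 0.8208) = (-2.2553, 0.8208)
link 1: phi[1] = 160 + 105 = 265 deg
  cos(265 deg) = -0.0872, sin(265 deg) = -0.9962
  joint[2] = (-2.2553, 0.8208) + 7.4 * (-0.0872, -0.9962) = (-2.2553 + -0.6450, 0.8208 + -7.3718) = (-2.9002, -6.5510)
End effector: (-2.9002, -6.5510)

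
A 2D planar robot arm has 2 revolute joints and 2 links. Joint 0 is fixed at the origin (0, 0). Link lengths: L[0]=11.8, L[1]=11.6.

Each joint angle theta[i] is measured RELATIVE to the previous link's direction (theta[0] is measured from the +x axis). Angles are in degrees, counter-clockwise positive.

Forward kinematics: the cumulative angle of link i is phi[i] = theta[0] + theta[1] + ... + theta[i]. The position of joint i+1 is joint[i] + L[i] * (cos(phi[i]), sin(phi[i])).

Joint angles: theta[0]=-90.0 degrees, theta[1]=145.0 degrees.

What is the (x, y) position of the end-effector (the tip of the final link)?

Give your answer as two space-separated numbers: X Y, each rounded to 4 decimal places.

joint[0] = (0.0000, 0.0000)  (base)
link 0: phi[0] = -90 = -90 deg
  cos(-90 deg) = 0.0000, sin(-90 deg) = -1.0000
  joint[1] = (0.0000, 0.0000) + 11.8 * (0.0000, -1.0000) = (0.0000 + 0.0000, 0.0000 + -11.8000) = (0.0000, -11.8000)
link 1: phi[1] = -90 + 145 = 55 deg
  cos(55 deg) = 0.5736, sin(55 deg) = 0.8192
  joint[2] = (0.0000, -11.8000) + 11.6 * (0.5736, 0.8192) = (0.0000 + 6.6535, -11.8000 + 9.5022) = (6.6535, -2.2978)
End effector: (6.6535, -2.2978)

Answer: 6.6535 -2.2978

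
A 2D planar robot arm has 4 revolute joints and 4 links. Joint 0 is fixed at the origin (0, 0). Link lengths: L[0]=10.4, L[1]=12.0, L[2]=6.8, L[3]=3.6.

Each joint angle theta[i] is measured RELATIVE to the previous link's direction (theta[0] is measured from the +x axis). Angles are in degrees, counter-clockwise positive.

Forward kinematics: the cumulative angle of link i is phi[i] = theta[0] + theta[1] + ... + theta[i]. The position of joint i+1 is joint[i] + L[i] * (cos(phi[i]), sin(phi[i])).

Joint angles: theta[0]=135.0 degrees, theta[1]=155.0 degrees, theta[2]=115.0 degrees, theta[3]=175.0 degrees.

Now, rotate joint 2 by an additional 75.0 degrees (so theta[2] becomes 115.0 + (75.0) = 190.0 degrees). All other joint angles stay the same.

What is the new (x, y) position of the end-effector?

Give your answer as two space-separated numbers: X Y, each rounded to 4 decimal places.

Answer: -5.1282 -1.2961

Derivation:
joint[0] = (0.0000, 0.0000)  (base)
link 0: phi[0] = 135 = 135 deg
  cos(135 deg) = -0.7071, sin(135 deg) = 0.7071
  joint[1] = (0.0000, 0.0000) + 10.4 * (-0.7071, 0.7071) = (0.0000 + -7.3539, 0.0000 + 7.3539) = (-7.3539, 7.3539)
link 1: phi[1] = 135 + 155 = 290 deg
  cos(290 deg) = 0.3420, sin(290 deg) = -0.9397
  joint[2] = (-7.3539, 7.3539) + 12 * (0.3420, -0.9397) = (-7.3539 + 4.1042, 7.3539 + -11.2763) = (-3.2497, -3.9224)
link 2: phi[2] = 135 + 155 + 190 = 480 deg
  cos(480 deg) = -0.5000, sin(480 deg) = 0.8660
  joint[3] = (-3.2497, -3.9224) + 6.8 * (-0.5000, 0.8660) = (-3.2497 + -3.4000, -3.9224 + 5.8890) = (-6.6497, 1.9666)
link 3: phi[3] = 135 + 155 + 190 + 175 = 655 deg
  cos(655 deg) = 0.4226, sin(655 deg) = -0.9063
  joint[4] = (-6.6497, 1.9666) + 3.6 * (0.4226, -0.9063) = (-6.6497 + 1.5214, 1.9666 + -3.2627) = (-5.1282, -1.2961)
End effector: (-5.1282, -1.2961)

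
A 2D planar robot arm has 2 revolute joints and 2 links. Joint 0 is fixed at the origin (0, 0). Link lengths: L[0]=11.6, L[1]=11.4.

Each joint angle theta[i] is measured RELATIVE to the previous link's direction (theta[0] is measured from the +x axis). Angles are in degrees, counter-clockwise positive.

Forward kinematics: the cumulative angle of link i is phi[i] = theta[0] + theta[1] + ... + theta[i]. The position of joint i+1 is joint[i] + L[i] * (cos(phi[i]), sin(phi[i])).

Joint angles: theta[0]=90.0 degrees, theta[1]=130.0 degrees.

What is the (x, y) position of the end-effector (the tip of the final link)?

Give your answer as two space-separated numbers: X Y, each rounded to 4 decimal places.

joint[0] = (0.0000, 0.0000)  (base)
link 0: phi[0] = 90 = 90 deg
  cos(90 deg) = 0.0000, sin(90 deg) = 1.0000
  joint[1] = (0.0000, 0.0000) + 11.6 * (0.0000, 1.0000) = (0.0000 + 0.0000, 0.0000 + 11.6000) = (0.0000, 11.6000)
link 1: phi[1] = 90 + 130 = 220 deg
  cos(220 deg) = -0.7660, sin(220 deg) = -0.6428
  joint[2] = (0.0000, 11.6000) + 11.4 * (-0.7660, -0.6428) = (0.0000 + -8.7329, 11.6000 + -7.3278) = (-8.7329, 4.2722)
End effector: (-8.7329, 4.2722)

Answer: -8.7329 4.2722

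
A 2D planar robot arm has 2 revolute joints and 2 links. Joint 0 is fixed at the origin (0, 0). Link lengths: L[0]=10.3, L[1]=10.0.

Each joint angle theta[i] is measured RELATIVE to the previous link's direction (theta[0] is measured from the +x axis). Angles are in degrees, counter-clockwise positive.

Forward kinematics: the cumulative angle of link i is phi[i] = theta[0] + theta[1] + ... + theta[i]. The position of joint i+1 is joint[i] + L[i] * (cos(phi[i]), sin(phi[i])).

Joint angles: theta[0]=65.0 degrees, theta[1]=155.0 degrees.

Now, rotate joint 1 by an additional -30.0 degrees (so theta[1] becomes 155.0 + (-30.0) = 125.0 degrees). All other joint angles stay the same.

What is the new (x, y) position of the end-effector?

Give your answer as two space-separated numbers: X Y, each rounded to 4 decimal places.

Answer: -5.4951 7.5985

Derivation:
joint[0] = (0.0000, 0.0000)  (base)
link 0: phi[0] = 65 = 65 deg
  cos(65 deg) = 0.4226, sin(65 deg) = 0.9063
  joint[1] = (0.0000, 0.0000) + 10.3 * (0.4226, 0.9063) = (0.0000 + 4.3530, 0.0000 + 9.3350) = (4.3530, 9.3350)
link 1: phi[1] = 65 + 125 = 190 deg
  cos(190 deg) = -0.9848, sin(190 deg) = -0.1736
  joint[2] = (4.3530, 9.3350) + 10 * (-0.9848, -0.1736) = (4.3530 + -9.8481, 9.3350 + -1.7365) = (-5.4951, 7.5985)
End effector: (-5.4951, 7.5985)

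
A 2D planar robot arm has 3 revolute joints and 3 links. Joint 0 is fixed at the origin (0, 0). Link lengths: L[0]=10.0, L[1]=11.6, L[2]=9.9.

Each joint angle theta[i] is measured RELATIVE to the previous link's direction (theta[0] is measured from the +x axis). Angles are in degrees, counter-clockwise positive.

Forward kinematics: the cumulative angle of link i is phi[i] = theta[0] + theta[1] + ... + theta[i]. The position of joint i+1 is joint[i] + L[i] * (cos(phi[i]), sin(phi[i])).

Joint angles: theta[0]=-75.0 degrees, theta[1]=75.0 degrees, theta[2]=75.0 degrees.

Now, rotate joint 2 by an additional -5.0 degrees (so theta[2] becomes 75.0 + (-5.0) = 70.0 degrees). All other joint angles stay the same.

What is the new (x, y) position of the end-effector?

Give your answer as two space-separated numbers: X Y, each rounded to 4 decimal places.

Answer: 17.5742 -0.3563

Derivation:
joint[0] = (0.0000, 0.0000)  (base)
link 0: phi[0] = -75 = -75 deg
  cos(-75 deg) = 0.2588, sin(-75 deg) = -0.9659
  joint[1] = (0.0000, 0.0000) + 10 * (0.2588, -0.9659) = (0.0000 + 2.5882, 0.0000 + -9.6593) = (2.5882, -9.6593)
link 1: phi[1] = -75 + 75 = 0 deg
  cos(0 deg) = 1.0000, sin(0 deg) = 0.0000
  joint[2] = (2.5882, -9.6593) + 11.6 * (1.0000, 0.0000) = (2.5882 + 11.6000, -9.6593 + 0.0000) = (14.1882, -9.6593)
link 2: phi[2] = -75 + 75 + 70 = 70 deg
  cos(70 deg) = 0.3420, sin(70 deg) = 0.9397
  joint[3] = (14.1882, -9.6593) + 9.9 * (0.3420, 0.9397) = (14.1882 + 3.3860, -9.6593 + 9.3030) = (17.5742, -0.3563)
End effector: (17.5742, -0.3563)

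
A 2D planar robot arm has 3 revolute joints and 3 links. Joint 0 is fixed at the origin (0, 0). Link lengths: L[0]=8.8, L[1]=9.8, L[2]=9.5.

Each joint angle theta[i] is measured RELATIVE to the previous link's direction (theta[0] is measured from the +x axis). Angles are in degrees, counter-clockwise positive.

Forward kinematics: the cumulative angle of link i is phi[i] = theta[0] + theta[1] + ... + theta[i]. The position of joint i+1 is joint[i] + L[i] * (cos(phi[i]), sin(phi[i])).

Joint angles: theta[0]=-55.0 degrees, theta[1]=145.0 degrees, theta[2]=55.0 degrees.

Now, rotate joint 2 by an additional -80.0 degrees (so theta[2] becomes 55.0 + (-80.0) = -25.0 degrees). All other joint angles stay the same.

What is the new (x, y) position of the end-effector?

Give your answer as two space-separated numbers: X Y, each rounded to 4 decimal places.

Answer: 9.0623 11.2014

Derivation:
joint[0] = (0.0000, 0.0000)  (base)
link 0: phi[0] = -55 = -55 deg
  cos(-55 deg) = 0.5736, sin(-55 deg) = -0.8192
  joint[1] = (0.0000, 0.0000) + 8.8 * (0.5736, -0.8192) = (0.0000 + 5.0475, 0.0000 + -7.2085) = (5.0475, -7.2085)
link 1: phi[1] = -55 + 145 = 90 deg
  cos(90 deg) = 0.0000, sin(90 deg) = 1.0000
  joint[2] = (5.0475, -7.2085) + 9.8 * (0.0000, 1.0000) = (5.0475 + 0.0000, -7.2085 + 9.8000) = (5.0475, 2.5915)
link 2: phi[2] = -55 + 145 + -25 = 65 deg
  cos(65 deg) = 0.4226, sin(65 deg) = 0.9063
  joint[3] = (5.0475, 2.5915) + 9.5 * (0.4226, 0.9063) = (5.0475 + 4.0149, 2.5915 + 8.6099) = (9.0623, 11.2014)
End effector: (9.0623, 11.2014)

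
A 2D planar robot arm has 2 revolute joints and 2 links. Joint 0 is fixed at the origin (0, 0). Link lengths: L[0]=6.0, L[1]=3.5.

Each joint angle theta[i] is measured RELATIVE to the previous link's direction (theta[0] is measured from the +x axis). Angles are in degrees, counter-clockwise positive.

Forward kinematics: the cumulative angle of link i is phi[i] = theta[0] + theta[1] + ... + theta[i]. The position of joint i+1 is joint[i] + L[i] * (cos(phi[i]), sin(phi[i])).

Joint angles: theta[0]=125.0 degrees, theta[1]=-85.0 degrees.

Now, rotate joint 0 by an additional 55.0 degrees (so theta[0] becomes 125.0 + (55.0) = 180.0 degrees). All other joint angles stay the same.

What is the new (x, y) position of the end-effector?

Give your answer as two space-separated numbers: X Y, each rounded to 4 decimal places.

Answer: -6.3050 3.4867

Derivation:
joint[0] = (0.0000, 0.0000)  (base)
link 0: phi[0] = 180 = 180 deg
  cos(180 deg) = -1.0000, sin(180 deg) = 0.0000
  joint[1] = (0.0000, 0.0000) + 6 * (-1.0000, 0.0000) = (0.0000 + -6.0000, 0.0000 + 0.0000) = (-6.0000, 0.0000)
link 1: phi[1] = 180 + -85 = 95 deg
  cos(95 deg) = -0.0872, sin(95 deg) = 0.9962
  joint[2] = (-6.0000, 0.0000) + 3.5 * (-0.0872, 0.9962) = (-6.0000 + -0.3050, 0.0000 + 3.4867) = (-6.3050, 3.4867)
End effector: (-6.3050, 3.4867)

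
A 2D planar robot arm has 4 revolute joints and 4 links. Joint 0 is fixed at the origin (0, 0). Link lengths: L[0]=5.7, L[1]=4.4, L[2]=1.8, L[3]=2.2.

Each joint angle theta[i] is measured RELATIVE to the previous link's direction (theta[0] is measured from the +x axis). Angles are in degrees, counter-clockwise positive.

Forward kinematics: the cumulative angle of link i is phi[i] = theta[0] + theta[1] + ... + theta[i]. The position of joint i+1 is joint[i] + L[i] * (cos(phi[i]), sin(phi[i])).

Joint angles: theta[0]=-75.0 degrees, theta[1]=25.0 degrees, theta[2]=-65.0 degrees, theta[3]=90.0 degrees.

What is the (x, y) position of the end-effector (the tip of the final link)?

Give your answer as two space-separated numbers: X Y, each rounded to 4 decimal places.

joint[0] = (0.0000, 0.0000)  (base)
link 0: phi[0] = -75 = -75 deg
  cos(-75 deg) = 0.2588, sin(-75 deg) = -0.9659
  joint[1] = (0.0000, 0.0000) + 5.7 * (0.2588, -0.9659) = (0.0000 + 1.4753, 0.0000 + -5.5058) = (1.4753, -5.5058)
link 1: phi[1] = -75 + 25 = -50 deg
  cos(-50 deg) = 0.6428, sin(-50 deg) = -0.7660
  joint[2] = (1.4753, -5.5058) + 4.4 * (0.6428, -0.7660) = (1.4753 + 2.8283, -5.5058 + -3.3706) = (4.3035, -8.8764)
link 2: phi[2] = -75 + 25 + -65 = -115 deg
  cos(-115 deg) = -0.4226, sin(-115 deg) = -0.9063
  joint[3] = (4.3035, -8.8764) + 1.8 * (-0.4226, -0.9063) = (4.3035 + -0.7607, -8.8764 + -1.6314) = (3.5428, -10.5077)
link 3: phi[3] = -75 + 25 + -65 + 90 = -25 deg
  cos(-25 deg) = 0.9063, sin(-25 deg) = -0.4226
  joint[4] = (3.5428, -10.5077) + 2.2 * (0.9063, -0.4226) = (3.5428 + 1.9939, -10.5077 + -0.9298) = (5.5367, -11.4375)
End effector: (5.5367, -11.4375)

Answer: 5.5367 -11.4375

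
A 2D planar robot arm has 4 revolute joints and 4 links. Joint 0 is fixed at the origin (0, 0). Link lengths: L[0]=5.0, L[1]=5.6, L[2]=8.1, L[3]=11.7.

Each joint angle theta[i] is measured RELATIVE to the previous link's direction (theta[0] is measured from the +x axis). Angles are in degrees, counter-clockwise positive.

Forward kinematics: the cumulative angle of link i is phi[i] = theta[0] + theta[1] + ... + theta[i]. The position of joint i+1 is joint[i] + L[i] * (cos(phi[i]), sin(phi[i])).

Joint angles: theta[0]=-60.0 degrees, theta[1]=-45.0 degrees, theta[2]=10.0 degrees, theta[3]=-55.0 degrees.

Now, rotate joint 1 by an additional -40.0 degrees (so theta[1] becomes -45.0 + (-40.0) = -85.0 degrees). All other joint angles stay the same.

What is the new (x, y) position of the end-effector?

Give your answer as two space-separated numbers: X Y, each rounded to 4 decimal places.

joint[0] = (0.0000, 0.0000)  (base)
link 0: phi[0] = -60 = -60 deg
  cos(-60 deg) = 0.5000, sin(-60 deg) = -0.8660
  joint[1] = (0.0000, 0.0000) + 5 * (0.5000, -0.8660) = (0.0000 + 2.5000, 0.0000 + -4.3301) = (2.5000, -4.3301)
link 1: phi[1] = -60 + -85 = -145 deg
  cos(-145 deg) = -0.8192, sin(-145 deg) = -0.5736
  joint[2] = (2.5000, -4.3301) + 5.6 * (-0.8192, -0.5736) = (2.5000 + -4.5873, -4.3301 + -3.2120) = (-2.0873, -7.5422)
link 2: phi[2] = -60 + -85 + 10 = -135 deg
  cos(-135 deg) = -0.7071, sin(-135 deg) = -0.7071
  joint[3] = (-2.0873, -7.5422) + 8.1 * (-0.7071, -0.7071) = (-2.0873 + -5.7276, -7.5422 + -5.7276) = (-7.8148, -13.2697)
link 3: phi[3] = -60 + -85 + 10 + -55 = -190 deg
  cos(-190 deg) = -0.9848, sin(-190 deg) = 0.1736
  joint[4] = (-7.8148, -13.2697) + 11.7 * (-0.9848, 0.1736) = (-7.8148 + -11.5223, -13.2697 + 2.0317) = (-19.3371, -11.2380)
End effector: (-19.3371, -11.2380)

Answer: -19.3371 -11.2380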